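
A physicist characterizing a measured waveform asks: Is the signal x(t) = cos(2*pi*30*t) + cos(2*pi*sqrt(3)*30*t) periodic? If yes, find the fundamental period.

f1 = 30 Hz, f2 = 30*sqrt(3) Hz
Ratio f2/f1 = sqrt(3), which is irrational.
Since the frequency ratio is irrational, no common period exists.
The signal is not periodic.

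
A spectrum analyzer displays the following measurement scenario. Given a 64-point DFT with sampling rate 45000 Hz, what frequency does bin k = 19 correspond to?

The frequency of DFT bin k is: f_k = k * f_s / N
f_19 = 19 * 45000 / 64 = 106875/8 Hz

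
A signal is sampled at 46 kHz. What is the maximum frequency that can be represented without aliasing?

The maximum frequency that can be represented without aliasing
is the Nyquist frequency: f_max = f_s / 2 = 46 kHz / 2 = 23 kHz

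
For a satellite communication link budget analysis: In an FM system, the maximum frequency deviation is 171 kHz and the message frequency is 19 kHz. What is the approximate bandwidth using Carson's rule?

Carson's rule: BW = 2*(delta_f + f_m)
= 2*(171 + 19) kHz = 380 kHz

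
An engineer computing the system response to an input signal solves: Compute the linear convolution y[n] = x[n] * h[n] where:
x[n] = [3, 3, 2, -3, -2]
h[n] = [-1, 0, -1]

y[n] = sum_k x[k]*h[n-k]. Output length = len(x) + len(h) - 1 = 5 + 3 - 1 = 7.
y[0] = 3*-1 = -3
y[1] = 3*-1 + 3*0 = -3
y[2] = 2*-1 + 3*0 + 3*-1 = -5
y[3] = -3*-1 + 2*0 + 3*-1 = 0
y[4] = -2*-1 + -3*0 + 2*-1 = 0
y[5] = -2*0 + -3*-1 = 3
y[6] = -2*-1 = 2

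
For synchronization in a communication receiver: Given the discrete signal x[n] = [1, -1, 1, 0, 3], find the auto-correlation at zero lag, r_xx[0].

The auto-correlation at zero lag r_xx[0] equals the signal energy.
r_xx[0] = sum of x[n]^2 = 1^2 + (-1)^2 + 1^2 + 0^2 + 3^2
= 1 + 1 + 1 + 0 + 9 = 12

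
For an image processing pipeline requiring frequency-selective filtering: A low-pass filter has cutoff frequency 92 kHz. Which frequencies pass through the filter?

A low-pass filter passes all frequencies below the cutoff frequency 92 kHz and attenuates higher frequencies.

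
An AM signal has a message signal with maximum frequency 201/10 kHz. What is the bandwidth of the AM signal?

In AM (double-sideband), the bandwidth is twice the message frequency.
BW = 2 * f_m = 2 * 201/10 kHz = 201/5 kHz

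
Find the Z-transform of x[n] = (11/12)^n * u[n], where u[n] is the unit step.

The Z-transform of a^n * u[n] is z/(z-a) for |z| > |a|.
Here a = 11/12, so X(z) = z/(z - (11/12)) = 12z/(12z - 11)
ROC: |z| > 11/12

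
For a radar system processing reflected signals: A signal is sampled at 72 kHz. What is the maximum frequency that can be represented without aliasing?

The maximum frequency that can be represented without aliasing
is the Nyquist frequency: f_max = f_s / 2 = 72 kHz / 2 = 36 kHz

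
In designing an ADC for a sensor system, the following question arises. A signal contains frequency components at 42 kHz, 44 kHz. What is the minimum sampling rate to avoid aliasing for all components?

The highest frequency component is f_max = 44 kHz.
Nyquist rate = 2 * f_max = 2 * 44 kHz = 88 kHz.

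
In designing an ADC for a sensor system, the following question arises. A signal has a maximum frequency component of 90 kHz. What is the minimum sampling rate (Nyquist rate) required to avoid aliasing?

By the Nyquist-Shannon sampling theorem,
the minimum sampling rate (Nyquist rate) must be at least 2 * f_max.
Nyquist rate = 2 * 90 kHz = 180 kHz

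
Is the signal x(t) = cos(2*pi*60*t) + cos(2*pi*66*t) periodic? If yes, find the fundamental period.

f1 = 60 Hz, f2 = 66 Hz
Period T1 = 1/60, T2 = 1/66
Ratio T1/T2 = 66/60, which is rational.
The signal is periodic with fundamental period T = 1/GCD(60,66) = 1/6 s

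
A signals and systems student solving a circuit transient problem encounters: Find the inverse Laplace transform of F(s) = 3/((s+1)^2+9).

Standard pair: w/((s+a)^2+w^2) <-> e^(-at)*sin(wt)*u(t)
With a=1, w=3: f(t) = e^(-t)*sin(3t)*u(t)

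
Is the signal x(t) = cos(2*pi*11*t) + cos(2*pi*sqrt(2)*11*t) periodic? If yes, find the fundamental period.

f1 = 11 Hz, f2 = 11*sqrt(2) Hz
Ratio f2/f1 = sqrt(2), which is irrational.
Since the frequency ratio is irrational, no common period exists.
The signal is not periodic.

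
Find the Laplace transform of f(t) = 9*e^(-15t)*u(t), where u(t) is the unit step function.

Standard Laplace transform pair:
e^(-at)*u(t) <-> 1/(s+a)
With a = 15: L{9*e^(-15t)*u(t)} = 9/(s+15), ROC: Re(s) > -15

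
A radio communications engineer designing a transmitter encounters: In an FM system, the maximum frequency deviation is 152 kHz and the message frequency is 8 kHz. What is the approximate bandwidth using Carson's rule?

Carson's rule: BW = 2*(delta_f + f_m)
= 2*(152 + 8) kHz = 320 kHz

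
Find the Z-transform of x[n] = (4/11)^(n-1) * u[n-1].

Time-shifting property: if X(z) = Z{x[n]}, then Z{x[n-d]} = z^(-d) * X(z)
X(z) = z/(z - 4/11) for x[n] = (4/11)^n * u[n]
Z{x[n-1]} = z^(-1) * z/(z - 4/11) = 1/(z - 4/11)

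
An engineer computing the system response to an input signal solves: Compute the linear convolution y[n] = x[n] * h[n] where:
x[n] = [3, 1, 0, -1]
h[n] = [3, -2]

y[n] = sum_k x[k]*h[n-k]. Output length = len(x) + len(h) - 1 = 4 + 2 - 1 = 5.
y[0] = 3*3 = 9
y[1] = 1*3 + 3*-2 = -3
y[2] = 0*3 + 1*-2 = -2
y[3] = -1*3 + 0*-2 = -3
y[4] = -1*-2 = 2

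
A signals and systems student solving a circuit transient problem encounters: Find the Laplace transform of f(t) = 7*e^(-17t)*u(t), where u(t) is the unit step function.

Standard Laplace transform pair:
e^(-at)*u(t) <-> 1/(s+a)
With a = 17: L{7*e^(-17t)*u(t)} = 7/(s+17), ROC: Re(s) > -17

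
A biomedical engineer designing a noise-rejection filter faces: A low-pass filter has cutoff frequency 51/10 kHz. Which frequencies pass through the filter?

A low-pass filter passes all frequencies below the cutoff frequency 51/10 kHz and attenuates higher frequencies.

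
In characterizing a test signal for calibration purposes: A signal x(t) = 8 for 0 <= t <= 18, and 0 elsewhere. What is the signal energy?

Energy = integral of |x(t)|^2 dt over the signal duration
= 8^2 * 18 = 64 * 18 = 1152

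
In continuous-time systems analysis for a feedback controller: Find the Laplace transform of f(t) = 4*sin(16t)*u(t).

Standard pair: sin(wt)*u(t) <-> w/(s^2+w^2)
With w = 16: L{4*sin(16t)*u(t)} = 64/(s^2+256)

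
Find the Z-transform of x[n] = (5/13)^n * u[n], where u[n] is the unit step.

The Z-transform of a^n * u[n] is z/(z-a) for |z| > |a|.
Here a = 5/13, so X(z) = z/(z - (5/13)) = 13z/(13z - 5)
ROC: |z| > 5/13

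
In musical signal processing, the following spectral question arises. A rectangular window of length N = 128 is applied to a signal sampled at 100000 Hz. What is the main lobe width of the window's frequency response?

For a rectangular window of length N,
the main lobe width in frequency is 2*f_s/N.
= 2*100000/128 = 3125/2 Hz
This determines the minimum frequency separation for resolving two sinusoids.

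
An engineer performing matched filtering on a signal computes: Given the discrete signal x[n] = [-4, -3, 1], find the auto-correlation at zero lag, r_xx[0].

The auto-correlation at zero lag r_xx[0] equals the signal energy.
r_xx[0] = sum of x[n]^2 = (-4)^2 + (-3)^2 + 1^2
= 16 + 9 + 1 = 26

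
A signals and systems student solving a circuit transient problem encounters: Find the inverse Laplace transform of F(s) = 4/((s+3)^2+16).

Standard pair: w/((s+a)^2+w^2) <-> e^(-at)*sin(wt)*u(t)
With a=3, w=4: f(t) = e^(-3t)*sin(4t)*u(t)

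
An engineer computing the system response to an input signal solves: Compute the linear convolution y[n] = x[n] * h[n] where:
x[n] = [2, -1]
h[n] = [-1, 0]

y[n] = sum_k x[k]*h[n-k]. Output length = len(x) + len(h) - 1 = 2 + 2 - 1 = 3.
y[0] = 2*-1 = -2
y[1] = -1*-1 + 2*0 = 1
y[2] = -1*0 = 0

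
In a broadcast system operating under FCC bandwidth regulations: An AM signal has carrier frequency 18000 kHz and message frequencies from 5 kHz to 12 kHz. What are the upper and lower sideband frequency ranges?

Upper sideband (USB) = fc + [fm_low, fm_high] = 18000 + [5, 12] = [18005, 18012] kHz
Lower sideband (LSB) = fc - [fm_high, fm_low] = 18000 - [12, 5] = [17988, 17995] kHz
Total occupied spectrum: 17988 kHz to 18012 kHz (plus carrier at 18000 kHz)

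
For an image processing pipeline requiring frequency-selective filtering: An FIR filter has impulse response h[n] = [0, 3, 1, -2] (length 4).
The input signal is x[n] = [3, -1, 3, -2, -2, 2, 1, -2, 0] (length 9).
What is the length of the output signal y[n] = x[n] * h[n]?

For linear convolution, the output length is:
len(y) = len(x) + len(h) - 1 = 9 + 4 - 1 = 12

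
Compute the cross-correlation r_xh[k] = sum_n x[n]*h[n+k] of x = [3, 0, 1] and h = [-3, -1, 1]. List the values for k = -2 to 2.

Both sequences indexed from 0 and zero outside their support.
Lags with overlap: k = -2 to 2.
  r_xh[-2] = x[2]*h[0] = -3
  r_xh[-1] = x[1]*h[0] + x[2]*h[1] = -1
  r_xh[0] = x[0]*h[0] + x[1]*h[1] + x[2]*h[2] = -8
  r_xh[1] = x[0]*h[1] + x[1]*h[2] = -3
  r_xh[2] = x[0]*h[2] = 3
r_xh = [-3, -1, -8, -3, 3] (for k = -2, ..., 2)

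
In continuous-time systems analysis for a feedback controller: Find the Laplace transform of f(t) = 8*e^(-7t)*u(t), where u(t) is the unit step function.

Standard Laplace transform pair:
e^(-at)*u(t) <-> 1/(s+a)
With a = 7: L{8*e^(-7t)*u(t)} = 8/(s+7), ROC: Re(s) > -7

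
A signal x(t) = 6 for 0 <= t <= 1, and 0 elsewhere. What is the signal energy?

Energy = integral of |x(t)|^2 dt over the signal duration
= 6^2 * 1 = 36 * 1 = 36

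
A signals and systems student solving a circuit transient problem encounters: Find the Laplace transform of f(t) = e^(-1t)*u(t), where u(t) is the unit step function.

Standard Laplace transform pair:
e^(-at)*u(t) <-> 1/(s+a)
With a = 1: L{e^(-1t)*u(t)} = 1/(s+1), ROC: Re(s) > -1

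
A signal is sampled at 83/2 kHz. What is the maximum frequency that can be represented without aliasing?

The maximum frequency that can be represented without aliasing
is the Nyquist frequency: f_max = f_s / 2 = 83/2 kHz / 2 = 83/4 kHz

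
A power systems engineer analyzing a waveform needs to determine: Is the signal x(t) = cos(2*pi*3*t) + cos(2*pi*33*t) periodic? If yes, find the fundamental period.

f1 = 3 Hz, f2 = 33 Hz
Period T1 = 1/3, T2 = 1/33
Ratio T1/T2 = 33/3, which is rational.
The signal is periodic with fundamental period T = 1/GCD(3,33) = 1/3 s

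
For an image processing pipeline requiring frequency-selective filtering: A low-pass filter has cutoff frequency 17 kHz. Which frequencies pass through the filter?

A low-pass filter passes all frequencies below the cutoff frequency 17 kHz and attenuates higher frequencies.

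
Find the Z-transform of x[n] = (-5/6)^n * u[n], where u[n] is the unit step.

The Z-transform of a^n * u[n] is z/(z-a) for |z| > |a|.
Here a = -5/6, so X(z) = z/(z - (-5/6)) = 6z/(6z + 5)
ROC: |z| > 5/6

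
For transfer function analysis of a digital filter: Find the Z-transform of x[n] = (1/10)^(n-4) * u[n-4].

Time-shifting property: if X(z) = Z{x[n]}, then Z{x[n-d]} = z^(-d) * X(z)
X(z) = z/(z - 1/10) for x[n] = (1/10)^n * u[n]
Z{x[n-4]} = z^(-4) * z/(z - 1/10) = z^(-3)/(z - 1/10)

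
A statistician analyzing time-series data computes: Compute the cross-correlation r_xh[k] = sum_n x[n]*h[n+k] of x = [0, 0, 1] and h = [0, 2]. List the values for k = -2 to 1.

Both sequences indexed from 0 and zero outside their support.
Lags with overlap: k = -2 to 1.
  r_xh[-2] = x[2]*h[0] = 0
  r_xh[-1] = x[1]*h[0] + x[2]*h[1] = 2
  r_xh[0] = x[0]*h[0] + x[1]*h[1] = 0
  r_xh[1] = x[0]*h[1] = 0
r_xh = [0, 2, 0, 0] (for k = -2, ..., 1)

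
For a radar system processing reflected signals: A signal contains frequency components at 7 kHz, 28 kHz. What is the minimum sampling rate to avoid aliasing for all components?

The highest frequency component is f_max = 28 kHz.
Nyquist rate = 2 * f_max = 2 * 28 kHz = 56 kHz.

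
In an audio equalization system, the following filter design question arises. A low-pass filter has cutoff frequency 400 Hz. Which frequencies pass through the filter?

A low-pass filter passes all frequencies below the cutoff frequency 400 Hz and attenuates higher frequencies.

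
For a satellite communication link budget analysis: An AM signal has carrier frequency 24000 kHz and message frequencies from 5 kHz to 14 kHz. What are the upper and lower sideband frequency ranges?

Upper sideband (USB) = fc + [fm_low, fm_high] = 24000 + [5, 14] = [24005, 24014] kHz
Lower sideband (LSB) = fc - [fm_high, fm_low] = 24000 - [14, 5] = [23986, 23995] kHz
Total occupied spectrum: 23986 kHz to 24014 kHz (plus carrier at 24000 kHz)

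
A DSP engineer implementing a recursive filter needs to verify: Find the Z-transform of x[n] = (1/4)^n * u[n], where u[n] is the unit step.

The Z-transform of a^n * u[n] is z/(z-a) for |z| > |a|.
Here a = 1/4, so X(z) = z/(z - (1/4)) = 4z/(4z - 1)
ROC: |z| > 1/4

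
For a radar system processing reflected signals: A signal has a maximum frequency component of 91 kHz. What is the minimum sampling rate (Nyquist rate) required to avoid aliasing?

By the Nyquist-Shannon sampling theorem,
the minimum sampling rate (Nyquist rate) must be at least 2 * f_max.
Nyquist rate = 2 * 91 kHz = 182 kHz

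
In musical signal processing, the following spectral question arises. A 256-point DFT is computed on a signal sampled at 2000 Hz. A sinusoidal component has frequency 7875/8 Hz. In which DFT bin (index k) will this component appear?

DFT frequency resolution = f_s/N = 2000/256 = 125/16 Hz
Bin index k = f_signal / resolution = 7875/8 / 125/16 = 126
The signal frequency 7875/8 Hz falls in DFT bin k = 126.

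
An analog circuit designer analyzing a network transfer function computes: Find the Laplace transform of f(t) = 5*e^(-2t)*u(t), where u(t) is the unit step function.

Standard Laplace transform pair:
e^(-at)*u(t) <-> 1/(s+a)
With a = 2: L{5*e^(-2t)*u(t)} = 5/(s+2), ROC: Re(s) > -2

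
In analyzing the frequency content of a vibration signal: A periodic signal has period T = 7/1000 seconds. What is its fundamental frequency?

The fundamental frequency is the reciprocal of the period.
f = 1/T = 1/(7/1000) = 1000/7 Hz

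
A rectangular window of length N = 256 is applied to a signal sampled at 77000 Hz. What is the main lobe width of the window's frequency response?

For a rectangular window of length N,
the main lobe width in frequency is 2*f_s/N.
= 2*77000/256 = 9625/16 Hz
This determines the minimum frequency separation for resolving two sinusoids.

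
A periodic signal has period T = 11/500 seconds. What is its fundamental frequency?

The fundamental frequency is the reciprocal of the period.
f = 1/T = 1/(11/500) = 500/11 Hz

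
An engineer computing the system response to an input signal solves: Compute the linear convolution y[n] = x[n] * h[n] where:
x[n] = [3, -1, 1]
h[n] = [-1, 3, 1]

y[n] = sum_k x[k]*h[n-k]. Output length = len(x) + len(h) - 1 = 3 + 3 - 1 = 5.
y[0] = 3*-1 = -3
y[1] = -1*-1 + 3*3 = 10
y[2] = 1*-1 + -1*3 + 3*1 = -1
y[3] = 1*3 + -1*1 = 2
y[4] = 1*1 = 1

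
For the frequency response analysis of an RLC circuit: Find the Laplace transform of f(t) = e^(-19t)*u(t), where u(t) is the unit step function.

Standard Laplace transform pair:
e^(-at)*u(t) <-> 1/(s+a)
With a = 19: L{e^(-19t)*u(t)} = 1/(s+19), ROC: Re(s) > -19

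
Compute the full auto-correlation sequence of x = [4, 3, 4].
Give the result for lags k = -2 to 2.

r_xx[k] = sum_m x[m]*x[m+k], indexed from 0, for k = -2 to 2:
  r_xx[-2] = x[2]*x[0] = 16
  r_xx[-1] = x[1]*x[0] + x[2]*x[1] = 24
  r_xx[0] = x[0]*x[0] + x[1]*x[1] + x[2]*x[2] = 41
  r_xx[1] = x[0]*x[1] + x[1]*x[2] = 24
  r_xx[2] = x[0]*x[2] = 16
r_xx = [16, 24, 41, 24, 16]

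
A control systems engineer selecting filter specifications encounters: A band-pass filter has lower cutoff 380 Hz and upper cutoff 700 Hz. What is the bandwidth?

Bandwidth = f_high - f_low
= 700 Hz - 380 Hz = 320 Hz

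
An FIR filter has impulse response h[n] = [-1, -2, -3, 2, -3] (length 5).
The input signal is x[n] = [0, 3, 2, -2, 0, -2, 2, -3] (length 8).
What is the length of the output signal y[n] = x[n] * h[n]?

For linear convolution, the output length is:
len(y) = len(x) + len(h) - 1 = 8 + 5 - 1 = 12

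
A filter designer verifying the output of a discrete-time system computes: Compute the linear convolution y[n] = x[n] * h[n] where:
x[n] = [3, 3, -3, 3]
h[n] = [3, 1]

y[n] = sum_k x[k]*h[n-k]. Output length = len(x) + len(h) - 1 = 4 + 2 - 1 = 5.
y[0] = 3*3 = 9
y[1] = 3*3 + 3*1 = 12
y[2] = -3*3 + 3*1 = -6
y[3] = 3*3 + -3*1 = 6
y[4] = 3*1 = 3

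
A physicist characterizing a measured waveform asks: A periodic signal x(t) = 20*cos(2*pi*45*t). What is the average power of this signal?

Average power of A*cos(wt) is A^2/2.
P = 20^2 / 2 = 400/2 = 200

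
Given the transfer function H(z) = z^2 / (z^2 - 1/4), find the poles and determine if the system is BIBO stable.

Poles are roots of the denominator: z^2 - 1/4 = 0.
Quadratic formula: z = [-(0) +/- sqrt((0)^2 - 4*(-1/4))] / 2
Discriminant = 0 + 1 = 1; sqrt = 1.
z = (0 +/- 1) / 2 => z = 1/2 or z = -1/2.
|p1| = 1/2, |p2| = 1/2.
For BIBO stability, all poles must lie inside the unit circle (|p| < 1).
System is STABLE since both |p| < 1.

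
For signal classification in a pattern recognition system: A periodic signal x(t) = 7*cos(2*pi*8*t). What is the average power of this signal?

Average power of A*cos(wt) is A^2/2.
P = 7^2 / 2 = 49/2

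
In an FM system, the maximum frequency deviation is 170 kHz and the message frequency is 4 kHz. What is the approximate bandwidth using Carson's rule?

Carson's rule: BW = 2*(delta_f + f_m)
= 2*(170 + 4) kHz = 348 kHz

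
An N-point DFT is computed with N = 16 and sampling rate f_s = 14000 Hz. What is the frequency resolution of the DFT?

DFT frequency resolution = f_s / N
= 14000 / 16 = 875 Hz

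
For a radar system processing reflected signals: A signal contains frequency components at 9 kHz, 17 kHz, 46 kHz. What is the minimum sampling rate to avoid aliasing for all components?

The highest frequency component is f_max = 46 kHz.
Nyquist rate = 2 * f_max = 2 * 46 kHz = 92 kHz.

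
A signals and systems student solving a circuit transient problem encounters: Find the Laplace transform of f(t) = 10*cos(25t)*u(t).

Standard pair: cos(wt)*u(t) <-> s/(s^2+w^2)
With w = 25: L{10*cos(25t)*u(t)} = 10s/(s^2+625)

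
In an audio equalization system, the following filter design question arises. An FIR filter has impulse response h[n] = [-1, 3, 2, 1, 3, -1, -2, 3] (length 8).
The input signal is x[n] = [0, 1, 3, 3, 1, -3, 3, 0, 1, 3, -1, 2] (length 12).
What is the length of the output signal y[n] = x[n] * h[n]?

For linear convolution, the output length is:
len(y) = len(x) + len(h) - 1 = 12 + 8 - 1 = 19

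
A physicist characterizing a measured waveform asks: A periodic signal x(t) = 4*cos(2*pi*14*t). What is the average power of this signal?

Average power of A*cos(wt) is A^2/2.
P = 4^2 / 2 = 16/2 = 8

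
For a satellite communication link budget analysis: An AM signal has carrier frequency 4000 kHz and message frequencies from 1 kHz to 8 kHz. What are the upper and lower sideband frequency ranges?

Upper sideband (USB) = fc + [fm_low, fm_high] = 4000 + [1, 8] = [4001, 4008] kHz
Lower sideband (LSB) = fc - [fm_high, fm_low] = 4000 - [8, 1] = [3992, 3999] kHz
Total occupied spectrum: 3992 kHz to 4008 kHz (plus carrier at 4000 kHz)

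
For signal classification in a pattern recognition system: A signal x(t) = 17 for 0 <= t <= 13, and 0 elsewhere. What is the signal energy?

Energy = integral of |x(t)|^2 dt over the signal duration
= 17^2 * 13 = 289 * 13 = 3757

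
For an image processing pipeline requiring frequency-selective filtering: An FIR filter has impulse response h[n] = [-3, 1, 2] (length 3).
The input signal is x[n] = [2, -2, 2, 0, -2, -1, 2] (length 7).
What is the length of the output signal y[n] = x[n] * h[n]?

For linear convolution, the output length is:
len(y) = len(x) + len(h) - 1 = 7 + 3 - 1 = 9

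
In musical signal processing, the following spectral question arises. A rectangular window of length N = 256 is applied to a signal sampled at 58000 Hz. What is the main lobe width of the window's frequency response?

For a rectangular window of length N,
the main lobe width in frequency is 2*f_s/N.
= 2*58000/256 = 3625/8 Hz
This determines the minimum frequency separation for resolving two sinusoids.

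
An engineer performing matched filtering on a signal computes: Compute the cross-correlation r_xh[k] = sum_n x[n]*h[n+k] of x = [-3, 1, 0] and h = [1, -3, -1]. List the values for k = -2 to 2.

Both sequences indexed from 0 and zero outside their support.
Lags with overlap: k = -2 to 2.
  r_xh[-2] = x[2]*h[0] = 0
  r_xh[-1] = x[1]*h[0] + x[2]*h[1] = 1
  r_xh[0] = x[0]*h[0] + x[1]*h[1] + x[2]*h[2] = -6
  r_xh[1] = x[0]*h[1] + x[1]*h[2] = 8
  r_xh[2] = x[0]*h[2] = 3
r_xh = [0, 1, -6, 8, 3] (for k = -2, ..., 2)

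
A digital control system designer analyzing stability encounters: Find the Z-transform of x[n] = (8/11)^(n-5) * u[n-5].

Time-shifting property: if X(z) = Z{x[n]}, then Z{x[n-d]} = z^(-d) * X(z)
X(z) = z/(z - 8/11) for x[n] = (8/11)^n * u[n]
Z{x[n-5]} = z^(-5) * z/(z - 8/11) = z^(-4)/(z - 8/11)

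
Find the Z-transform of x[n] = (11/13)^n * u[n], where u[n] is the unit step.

The Z-transform of a^n * u[n] is z/(z-a) for |z| > |a|.
Here a = 11/13, so X(z) = z/(z - (11/13)) = 13z/(13z - 11)
ROC: |z| > 11/13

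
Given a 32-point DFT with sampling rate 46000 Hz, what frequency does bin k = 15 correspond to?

The frequency of DFT bin k is: f_k = k * f_s / N
f_15 = 15 * 46000 / 32 = 43125/2 Hz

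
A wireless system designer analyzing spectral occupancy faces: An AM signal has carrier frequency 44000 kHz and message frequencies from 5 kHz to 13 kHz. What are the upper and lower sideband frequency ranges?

Upper sideband (USB) = fc + [fm_low, fm_high] = 44000 + [5, 13] = [44005, 44013] kHz
Lower sideband (LSB) = fc - [fm_high, fm_low] = 44000 - [13, 5] = [43987, 43995] kHz
Total occupied spectrum: 43987 kHz to 44013 kHz (plus carrier at 44000 kHz)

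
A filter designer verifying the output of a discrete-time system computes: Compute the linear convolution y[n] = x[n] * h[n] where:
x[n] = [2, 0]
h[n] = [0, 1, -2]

y[n] = sum_k x[k]*h[n-k]. Output length = len(x) + len(h) - 1 = 2 + 3 - 1 = 4.
y[0] = 2*0 = 0
y[1] = 0*0 + 2*1 = 2
y[2] = 0*1 + 2*-2 = -4
y[3] = 0*-2 = 0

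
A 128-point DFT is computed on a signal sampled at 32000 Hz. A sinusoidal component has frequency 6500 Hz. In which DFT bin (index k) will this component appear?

DFT frequency resolution = f_s/N = 32000/128 = 250 Hz
Bin index k = f_signal / resolution = 6500 / 250 = 26
The signal frequency 6500 Hz falls in DFT bin k = 26.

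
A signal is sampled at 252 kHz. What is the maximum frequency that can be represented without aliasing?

The maximum frequency that can be represented without aliasing
is the Nyquist frequency: f_max = f_s / 2 = 252 kHz / 2 = 126 kHz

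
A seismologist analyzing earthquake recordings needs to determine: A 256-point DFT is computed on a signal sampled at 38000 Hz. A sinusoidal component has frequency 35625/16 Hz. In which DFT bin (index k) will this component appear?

DFT frequency resolution = f_s/N = 38000/256 = 2375/16 Hz
Bin index k = f_signal / resolution = 35625/16 / 2375/16 = 15
The signal frequency 35625/16 Hz falls in DFT bin k = 15.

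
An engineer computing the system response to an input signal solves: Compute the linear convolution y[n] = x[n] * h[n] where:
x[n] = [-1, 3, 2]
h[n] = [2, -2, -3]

y[n] = sum_k x[k]*h[n-k]. Output length = len(x) + len(h) - 1 = 3 + 3 - 1 = 5.
y[0] = -1*2 = -2
y[1] = 3*2 + -1*-2 = 8
y[2] = 2*2 + 3*-2 + -1*-3 = 1
y[3] = 2*-2 + 3*-3 = -13
y[4] = 2*-3 = -6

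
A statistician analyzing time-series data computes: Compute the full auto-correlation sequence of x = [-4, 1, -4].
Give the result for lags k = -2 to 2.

r_xx[k] = sum_m x[m]*x[m+k], indexed from 0, for k = -2 to 2:
  r_xx[-2] = x[2]*x[0] = 16
  r_xx[-1] = x[1]*x[0] + x[2]*x[1] = -8
  r_xx[0] = x[0]*x[0] + x[1]*x[1] + x[2]*x[2] = 33
  r_xx[1] = x[0]*x[1] + x[1]*x[2] = -8
  r_xx[2] = x[0]*x[2] = 16
r_xx = [16, -8, 33, -8, 16]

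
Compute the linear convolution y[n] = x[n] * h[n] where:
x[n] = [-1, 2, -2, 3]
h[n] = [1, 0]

y[n] = sum_k x[k]*h[n-k]. Output length = len(x) + len(h) - 1 = 4 + 2 - 1 = 5.
y[0] = -1*1 = -1
y[1] = 2*1 + -1*0 = 2
y[2] = -2*1 + 2*0 = -2
y[3] = 3*1 + -2*0 = 3
y[4] = 3*0 = 0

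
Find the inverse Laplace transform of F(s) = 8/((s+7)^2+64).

Standard pair: w/((s+a)^2+w^2) <-> e^(-at)*sin(wt)*u(t)
With a=7, w=8: f(t) = e^(-7t)*sin(8t)*u(t)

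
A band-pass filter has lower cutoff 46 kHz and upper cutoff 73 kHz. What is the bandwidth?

Bandwidth = f_high - f_low
= 73 kHz - 46 kHz = 27 kHz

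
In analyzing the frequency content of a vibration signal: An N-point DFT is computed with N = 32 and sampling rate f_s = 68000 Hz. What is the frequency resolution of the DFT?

DFT frequency resolution = f_s / N
= 68000 / 32 = 2125 Hz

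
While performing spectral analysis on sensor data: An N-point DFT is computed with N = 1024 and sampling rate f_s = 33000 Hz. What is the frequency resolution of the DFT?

DFT frequency resolution = f_s / N
= 33000 / 1024 = 4125/128 Hz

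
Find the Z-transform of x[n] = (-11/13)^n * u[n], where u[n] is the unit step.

The Z-transform of a^n * u[n] is z/(z-a) for |z| > |a|.
Here a = -11/13, so X(z) = z/(z - (-11/13)) = 13z/(13z + 11)
ROC: |z| > 11/13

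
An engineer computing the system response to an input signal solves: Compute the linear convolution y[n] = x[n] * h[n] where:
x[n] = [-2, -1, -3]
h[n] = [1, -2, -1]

y[n] = sum_k x[k]*h[n-k]. Output length = len(x) + len(h) - 1 = 3 + 3 - 1 = 5.
y[0] = -2*1 = -2
y[1] = -1*1 + -2*-2 = 3
y[2] = -3*1 + -1*-2 + -2*-1 = 1
y[3] = -3*-2 + -1*-1 = 7
y[4] = -3*-1 = 3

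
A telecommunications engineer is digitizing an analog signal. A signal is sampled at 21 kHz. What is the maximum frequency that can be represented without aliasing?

The maximum frequency that can be represented without aliasing
is the Nyquist frequency: f_max = f_s / 2 = 21 kHz / 2 = 21/2 kHz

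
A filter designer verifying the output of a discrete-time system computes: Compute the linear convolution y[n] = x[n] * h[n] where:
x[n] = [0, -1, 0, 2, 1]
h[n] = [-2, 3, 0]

y[n] = sum_k x[k]*h[n-k]. Output length = len(x) + len(h) - 1 = 5 + 3 - 1 = 7.
y[0] = 0*-2 = 0
y[1] = -1*-2 + 0*3 = 2
y[2] = 0*-2 + -1*3 + 0*0 = -3
y[3] = 2*-2 + 0*3 + -1*0 = -4
y[4] = 1*-2 + 2*3 + 0*0 = 4
y[5] = 1*3 + 2*0 = 3
y[6] = 1*0 = 0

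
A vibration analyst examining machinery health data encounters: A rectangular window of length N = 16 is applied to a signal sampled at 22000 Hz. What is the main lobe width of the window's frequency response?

For a rectangular window of length N,
the main lobe width in frequency is 2*f_s/N.
= 2*22000/16 = 2750 Hz
This determines the minimum frequency separation for resolving two sinusoids.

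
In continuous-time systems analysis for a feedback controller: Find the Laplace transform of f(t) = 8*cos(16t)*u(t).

Standard pair: cos(wt)*u(t) <-> s/(s^2+w^2)
With w = 16: L{8*cos(16t)*u(t)} = 8s/(s^2+256)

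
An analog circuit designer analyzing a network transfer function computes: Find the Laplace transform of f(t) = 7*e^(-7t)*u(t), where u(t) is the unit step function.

Standard Laplace transform pair:
e^(-at)*u(t) <-> 1/(s+a)
With a = 7: L{7*e^(-7t)*u(t)} = 7/(s+7), ROC: Re(s) > -7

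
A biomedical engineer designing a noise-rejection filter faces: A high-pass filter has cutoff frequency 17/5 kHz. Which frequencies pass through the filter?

A high-pass filter passes all frequencies above the cutoff frequency 17/5 kHz and attenuates lower frequencies.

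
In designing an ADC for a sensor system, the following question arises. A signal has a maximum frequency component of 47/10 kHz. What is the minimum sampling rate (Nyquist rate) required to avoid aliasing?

By the Nyquist-Shannon sampling theorem,
the minimum sampling rate (Nyquist rate) must be at least 2 * f_max.
Nyquist rate = 2 * 47/10 kHz = 47/5 kHz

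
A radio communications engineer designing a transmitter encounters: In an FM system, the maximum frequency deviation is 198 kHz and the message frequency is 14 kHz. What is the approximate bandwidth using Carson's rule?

Carson's rule: BW = 2*(delta_f + f_m)
= 2*(198 + 14) kHz = 424 kHz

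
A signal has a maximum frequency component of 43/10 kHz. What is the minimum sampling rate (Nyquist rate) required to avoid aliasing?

By the Nyquist-Shannon sampling theorem,
the minimum sampling rate (Nyquist rate) must be at least 2 * f_max.
Nyquist rate = 2 * 43/10 kHz = 43/5 kHz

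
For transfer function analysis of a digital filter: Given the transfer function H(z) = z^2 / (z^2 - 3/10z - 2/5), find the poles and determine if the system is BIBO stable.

Poles are roots of the denominator: z^2 - 3/10z - 2/5 = 0.
Quadratic formula: z = [-(-3/10) +/- sqrt((-3/10)^2 - 4*(-2/5))] / 2
Discriminant = 9/100 + 8/5 = 169/100; sqrt = 13/10.
z = (3/10 +/- 13/10) / 2 => z = 4/5 or z = -1/2.
|p1| = 1/2, |p2| = 4/5.
For BIBO stability, all poles must lie inside the unit circle (|p| < 1).
System is STABLE since both |p| < 1.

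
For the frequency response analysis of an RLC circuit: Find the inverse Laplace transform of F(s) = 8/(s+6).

Standard pair: k/(s+a) <-> k*e^(-at)*u(t)
With k=8, a=6: f(t) = 8*e^(-6t)*u(t)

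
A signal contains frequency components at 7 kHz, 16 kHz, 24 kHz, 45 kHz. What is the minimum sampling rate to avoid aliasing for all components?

The highest frequency component is f_max = 45 kHz.
Nyquist rate = 2 * f_max = 2 * 45 kHz = 90 kHz.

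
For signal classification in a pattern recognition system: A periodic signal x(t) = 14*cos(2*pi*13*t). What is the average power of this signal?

Average power of A*cos(wt) is A^2/2.
P = 14^2 / 2 = 196/2 = 98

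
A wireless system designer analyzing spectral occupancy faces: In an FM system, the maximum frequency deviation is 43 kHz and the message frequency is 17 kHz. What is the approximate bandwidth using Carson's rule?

Carson's rule: BW = 2*(delta_f + f_m)
= 2*(43 + 17) kHz = 120 kHz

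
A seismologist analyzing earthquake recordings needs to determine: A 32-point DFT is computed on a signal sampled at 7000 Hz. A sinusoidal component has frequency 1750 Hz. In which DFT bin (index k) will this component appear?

DFT frequency resolution = f_s/N = 7000/32 = 875/4 Hz
Bin index k = f_signal / resolution = 1750 / 875/4 = 8
The signal frequency 1750 Hz falls in DFT bin k = 8.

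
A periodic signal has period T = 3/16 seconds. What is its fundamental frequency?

The fundamental frequency is the reciprocal of the period.
f = 1/T = 1/(3/16) = 16/3 Hz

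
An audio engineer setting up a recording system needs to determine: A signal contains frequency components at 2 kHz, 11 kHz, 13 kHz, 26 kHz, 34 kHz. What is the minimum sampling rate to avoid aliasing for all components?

The highest frequency component is f_max = 34 kHz.
Nyquist rate = 2 * f_max = 2 * 34 kHz = 68 kHz.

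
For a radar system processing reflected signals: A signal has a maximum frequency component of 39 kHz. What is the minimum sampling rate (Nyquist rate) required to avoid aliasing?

By the Nyquist-Shannon sampling theorem,
the minimum sampling rate (Nyquist rate) must be at least 2 * f_max.
Nyquist rate = 2 * 39 kHz = 78 kHz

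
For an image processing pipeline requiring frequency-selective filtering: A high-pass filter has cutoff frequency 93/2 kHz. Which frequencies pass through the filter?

A high-pass filter passes all frequencies above the cutoff frequency 93/2 kHz and attenuates lower frequencies.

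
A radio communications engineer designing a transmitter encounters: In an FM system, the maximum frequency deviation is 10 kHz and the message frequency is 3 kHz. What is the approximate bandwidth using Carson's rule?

Carson's rule: BW = 2*(delta_f + f_m)
= 2*(10 + 3) kHz = 26 kHz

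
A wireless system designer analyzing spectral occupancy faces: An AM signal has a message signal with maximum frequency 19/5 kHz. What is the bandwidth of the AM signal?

In AM (double-sideband), the bandwidth is twice the message frequency.
BW = 2 * f_m = 2 * 19/5 kHz = 38/5 kHz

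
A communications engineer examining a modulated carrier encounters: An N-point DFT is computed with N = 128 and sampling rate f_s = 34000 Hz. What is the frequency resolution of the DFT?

DFT frequency resolution = f_s / N
= 34000 / 128 = 2125/8 Hz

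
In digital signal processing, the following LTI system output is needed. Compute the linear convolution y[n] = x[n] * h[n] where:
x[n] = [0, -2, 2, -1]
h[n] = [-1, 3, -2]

y[n] = sum_k x[k]*h[n-k]. Output length = len(x) + len(h) - 1 = 4 + 3 - 1 = 6.
y[0] = 0*-1 = 0
y[1] = -2*-1 + 0*3 = 2
y[2] = 2*-1 + -2*3 + 0*-2 = -8
y[3] = -1*-1 + 2*3 + -2*-2 = 11
y[4] = -1*3 + 2*-2 = -7
y[5] = -1*-2 = 2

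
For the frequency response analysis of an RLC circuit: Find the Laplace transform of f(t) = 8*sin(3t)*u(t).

Standard pair: sin(wt)*u(t) <-> w/(s^2+w^2)
With w = 3: L{8*sin(3t)*u(t)} = 24/(s^2+9)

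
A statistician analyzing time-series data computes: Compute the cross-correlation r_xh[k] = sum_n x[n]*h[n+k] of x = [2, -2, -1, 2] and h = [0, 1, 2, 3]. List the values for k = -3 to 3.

Both sequences indexed from 0 and zero outside their support.
Lags with overlap: k = -3 to 3.
  r_xh[-3] = x[3]*h[0] = 0
  r_xh[-2] = x[2]*h[0] + x[3]*h[1] = 2
  r_xh[-1] = x[1]*h[0] + x[2]*h[1] + x[3]*h[2] = 3
  r_xh[0] = x[0]*h[0] + x[1]*h[1] + x[2]*h[2] + x[3]*h[3] = 2
  r_xh[1] = x[0]*h[1] + x[1]*h[2] + x[2]*h[3] = -5
  r_xh[2] = x[0]*h[2] + x[1]*h[3] = -2
  r_xh[3] = x[0]*h[3] = 6
r_xh = [0, 2, 3, 2, -5, -2, 6] (for k = -3, ..., 3)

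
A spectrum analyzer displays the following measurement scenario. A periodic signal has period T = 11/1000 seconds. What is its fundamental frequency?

The fundamental frequency is the reciprocal of the period.
f = 1/T = 1/(11/1000) = 1000/11 Hz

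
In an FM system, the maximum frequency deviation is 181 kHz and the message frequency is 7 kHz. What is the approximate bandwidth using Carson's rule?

Carson's rule: BW = 2*(delta_f + f_m)
= 2*(181 + 7) kHz = 376 kHz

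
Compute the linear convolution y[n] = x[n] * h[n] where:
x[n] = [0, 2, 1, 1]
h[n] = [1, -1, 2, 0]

y[n] = sum_k x[k]*h[n-k]. Output length = len(x) + len(h) - 1 = 4 + 4 - 1 = 7.
y[0] = 0*1 = 0
y[1] = 2*1 + 0*-1 = 2
y[2] = 1*1 + 2*-1 + 0*2 = -1
y[3] = 1*1 + 1*-1 + 2*2 + 0*0 = 4
y[4] = 1*-1 + 1*2 + 2*0 = 1
y[5] = 1*2 + 1*0 = 2
y[6] = 1*0 = 0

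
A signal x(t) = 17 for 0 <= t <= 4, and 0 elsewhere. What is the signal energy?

Energy = integral of |x(t)|^2 dt over the signal duration
= 17^2 * 4 = 289 * 4 = 1156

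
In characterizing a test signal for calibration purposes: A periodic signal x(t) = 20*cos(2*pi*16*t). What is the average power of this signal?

Average power of A*cos(wt) is A^2/2.
P = 20^2 / 2 = 400/2 = 200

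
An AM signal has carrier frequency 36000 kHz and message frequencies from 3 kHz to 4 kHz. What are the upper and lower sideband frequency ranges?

Upper sideband (USB) = fc + [fm_low, fm_high] = 36000 + [3, 4] = [36003, 36004] kHz
Lower sideband (LSB) = fc - [fm_high, fm_low] = 36000 - [4, 3] = [35996, 35997] kHz
Total occupied spectrum: 35996 kHz to 36004 kHz (plus carrier at 36000 kHz)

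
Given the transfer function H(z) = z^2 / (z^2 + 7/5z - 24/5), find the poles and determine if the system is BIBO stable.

Poles are roots of the denominator: z^2 + 7/5z - 24/5 = 0.
Quadratic formula: z = [-(7/5) +/- sqrt((7/5)^2 - 4*(-24/5))] / 2
Discriminant = 49/25 + 96/5 = 529/25; sqrt = 23/5.
z = (-7/5 +/- 23/5) / 2 => z = 8/5 or z = -3.
|p1| = 3, |p2| = 8/5.
For BIBO stability, all poles must lie inside the unit circle (|p| < 1).
System is UNSTABLE since at least one |p| >= 1.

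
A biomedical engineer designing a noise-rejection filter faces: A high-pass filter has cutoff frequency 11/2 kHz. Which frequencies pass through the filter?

A high-pass filter passes all frequencies above the cutoff frequency 11/2 kHz and attenuates lower frequencies.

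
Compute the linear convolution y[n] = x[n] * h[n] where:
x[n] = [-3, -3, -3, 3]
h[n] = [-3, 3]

y[n] = sum_k x[k]*h[n-k]. Output length = len(x) + len(h) - 1 = 4 + 2 - 1 = 5.
y[0] = -3*-3 = 9
y[1] = -3*-3 + -3*3 = 0
y[2] = -3*-3 + -3*3 = 0
y[3] = 3*-3 + -3*3 = -18
y[4] = 3*3 = 9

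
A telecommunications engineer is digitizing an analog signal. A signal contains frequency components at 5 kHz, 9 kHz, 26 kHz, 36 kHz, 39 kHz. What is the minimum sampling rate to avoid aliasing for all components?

The highest frequency component is f_max = 39 kHz.
Nyquist rate = 2 * f_max = 2 * 39 kHz = 78 kHz.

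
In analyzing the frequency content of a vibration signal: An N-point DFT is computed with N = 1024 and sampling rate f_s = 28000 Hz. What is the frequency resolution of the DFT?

DFT frequency resolution = f_s / N
= 28000 / 1024 = 875/32 Hz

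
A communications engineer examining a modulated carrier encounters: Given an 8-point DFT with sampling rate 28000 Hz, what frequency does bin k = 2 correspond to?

The frequency of DFT bin k is: f_k = k * f_s / N
f_2 = 2 * 28000 / 8 = 7000 Hz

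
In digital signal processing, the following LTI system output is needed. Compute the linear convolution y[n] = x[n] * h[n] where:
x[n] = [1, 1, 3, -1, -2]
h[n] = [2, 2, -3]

y[n] = sum_k x[k]*h[n-k]. Output length = len(x) + len(h) - 1 = 5 + 3 - 1 = 7.
y[0] = 1*2 = 2
y[1] = 1*2 + 1*2 = 4
y[2] = 3*2 + 1*2 + 1*-3 = 5
y[3] = -1*2 + 3*2 + 1*-3 = 1
y[4] = -2*2 + -1*2 + 3*-3 = -15
y[5] = -2*2 + -1*-3 = -1
y[6] = -2*-3 = 6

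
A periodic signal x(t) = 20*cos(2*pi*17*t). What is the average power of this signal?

Average power of A*cos(wt) is A^2/2.
P = 20^2 / 2 = 400/2 = 200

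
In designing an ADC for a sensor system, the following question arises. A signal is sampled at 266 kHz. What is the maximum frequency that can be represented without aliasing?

The maximum frequency that can be represented without aliasing
is the Nyquist frequency: f_max = f_s / 2 = 266 kHz / 2 = 133 kHz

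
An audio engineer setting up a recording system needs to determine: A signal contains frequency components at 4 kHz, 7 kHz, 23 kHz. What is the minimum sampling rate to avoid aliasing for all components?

The highest frequency component is f_max = 23 kHz.
Nyquist rate = 2 * f_max = 2 * 23 kHz = 46 kHz.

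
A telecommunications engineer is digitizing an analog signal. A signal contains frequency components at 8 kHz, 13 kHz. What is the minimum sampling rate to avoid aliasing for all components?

The highest frequency component is f_max = 13 kHz.
Nyquist rate = 2 * f_max = 2 * 13 kHz = 26 kHz.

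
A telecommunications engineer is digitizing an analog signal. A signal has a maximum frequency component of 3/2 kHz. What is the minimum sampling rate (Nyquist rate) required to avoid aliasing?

By the Nyquist-Shannon sampling theorem,
the minimum sampling rate (Nyquist rate) must be at least 2 * f_max.
Nyquist rate = 2 * 3/2 kHz = 3 kHz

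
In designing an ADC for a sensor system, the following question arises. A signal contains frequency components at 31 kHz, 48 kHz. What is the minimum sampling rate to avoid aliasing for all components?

The highest frequency component is f_max = 48 kHz.
Nyquist rate = 2 * f_max = 2 * 48 kHz = 96 kHz.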